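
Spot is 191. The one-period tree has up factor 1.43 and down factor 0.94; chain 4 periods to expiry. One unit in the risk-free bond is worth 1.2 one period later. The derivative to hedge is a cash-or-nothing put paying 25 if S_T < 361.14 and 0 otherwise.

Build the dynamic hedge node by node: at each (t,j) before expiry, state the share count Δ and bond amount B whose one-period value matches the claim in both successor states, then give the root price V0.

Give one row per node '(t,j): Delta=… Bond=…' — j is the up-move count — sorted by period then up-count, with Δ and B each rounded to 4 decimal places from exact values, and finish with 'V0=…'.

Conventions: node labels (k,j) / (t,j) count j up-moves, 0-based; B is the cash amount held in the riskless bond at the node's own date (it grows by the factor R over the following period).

The replicating-portfolio and risk-neutral prices coincide; use p* = (1.2−0.94)/(1.43−0.94) = 0.5306 for the latter.
Payoffs at expiry: V(4,0)=25.0000, V(4,1)=25.0000, V(4,2)=25.0000, V(4,3)=0.0000, V(4,4)=0.0000
Node (3,0) S=158.6415: V=(p*·25.0000+(1−p*)·25.0000)/1.2=20.8333; Δ=(25.0000−25.0000)/(226.8574−149.1231)=0.0000; B=V−Δ·S=20.8333
Node (3,1) S=241.3377: V=(p*·25.0000+(1−p*)·25.0000)/1.2=20.8333; Δ=(25.0000−25.0000)/(345.1129−226.8574)=0.0000; B=V−Δ·S=20.8333
Node (3,2) S=367.1413: V=(p*·0.0000+(1−p*)·25.0000)/1.2=9.7789; Δ=(0.0000−25.0000)/(525.0121−345.1129)=-0.1390; B=V−Δ·S=60.7993
Node (3,3) S=558.5235: V=(p*·0.0000+(1−p*)·0.0000)/1.2=0.0000; Δ=(0.0000−0.0000)/(798.6887−525.0121)=0.0000; B=V−Δ·S=0.0000
Node (2,0) S=168.7676: V=(p*·20.8333+(1−p*)·20.8333)/1.2=17.3611; Δ=(20.8333−20.8333)/(241.3377−158.6415)=0.0000; B=V−Δ·S=17.3611
Node (2,1) S=256.7422: V=(p*·9.7789+(1−p*)·20.8333)/1.2=12.4731; Δ=(9.7789−20.8333)/(367.1413−241.3377)=-0.0879; B=V−Δ·S=35.0331
Node (2,2) S=390.5759: V=(p*·0.0000+(1−p*)·9.7789)/1.2=3.8251; Δ=(0.0000−9.7789)/(558.5235−367.1413)=-0.0511; B=V−Δ·S=23.7820
Node (1,0) S=179.5400: V=(p*·12.4731+(1−p*)·17.3611)/1.2=12.3062; Δ=(12.4731−17.3611)/(256.7422−168.7676)=-0.0556; B=V−Δ·S=22.2818
Node (1,1) S=273.1300: V=(p*·3.8251+(1−p*)·12.4731)/1.2=6.5703; Δ=(3.8251−12.4731)/(390.5759−256.7422)=-0.0646; B=V−Δ·S=24.2193
Node (0,0) S=191.0000: V=(p*·6.5703+(1−p*)·12.3062)/1.2=7.7189; Δ=(6.5703−12.3062)/(273.1300−179.5400)=-0.0613; B=V−Δ·S=19.4249
As a check, the time-0 holding Δ(0,0)·S0 + B(0,0) comes to 7.7189 — exactly V0.

(0,0): Delta=-0.0613 Bond=19.4249
(1,0): Delta=-0.0556 Bond=22.2818
(1,1): Delta=-0.0646 Bond=24.2193
(2,0): Delta=0.0000 Bond=17.3611
(2,1): Delta=-0.0879 Bond=35.0331
(2,2): Delta=-0.0511 Bond=23.7820
(3,0): Delta=0.0000 Bond=20.8333
(3,1): Delta=0.0000 Bond=20.8333
(3,2): Delta=-0.1390 Bond=60.7993
(3,3): Delta=0.0000 Bond=0.0000
V0=7.7189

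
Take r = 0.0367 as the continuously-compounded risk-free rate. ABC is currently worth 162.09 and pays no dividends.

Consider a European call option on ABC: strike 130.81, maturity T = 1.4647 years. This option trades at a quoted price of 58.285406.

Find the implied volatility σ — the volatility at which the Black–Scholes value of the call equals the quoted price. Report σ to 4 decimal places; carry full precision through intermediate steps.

At σ = 0.5345 the Black–Scholes value reproduces the quote:
σ√T = 0.5345·√1.4647 = 0.646878
d₁ = (ln(S/K) + (r+σ²/2)T) / (σ√T) = (ln(162.09/130.81) + (0.0367+0.5345²/2)·1.4647) / 0.646878 = (0.214406 + 0.262980) / 0.646878 = 0.737985
d₂ = d₁ − σ√T = 0.737985 − 0.646878 = 0.091107
e^{−rT} = 0.947665
N(d₁) = 0.769738,  N(d₂) = 0.536296
V = S·N(d₁) − K·e^{−rT}·N(d₂) = 124.766845 − 66.481438 = 58.285406 (the observed quote) — the price is monotone increasing in volatility, hence this σ is the only solution

sigma = 0.5345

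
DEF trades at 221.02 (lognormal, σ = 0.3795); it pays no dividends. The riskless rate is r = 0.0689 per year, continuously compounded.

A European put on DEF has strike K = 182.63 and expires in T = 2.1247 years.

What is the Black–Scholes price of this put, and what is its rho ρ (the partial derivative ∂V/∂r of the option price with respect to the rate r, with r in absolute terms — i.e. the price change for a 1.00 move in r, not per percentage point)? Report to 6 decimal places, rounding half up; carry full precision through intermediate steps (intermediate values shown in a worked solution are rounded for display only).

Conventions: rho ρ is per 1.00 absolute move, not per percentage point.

σ√T = 0.3795·√2.1247 = 0.553173
d₁ = (ln(S/K) + (r+σ²/2)T) / (σ√T) = (ln(221.02/182.63) + (0.0689+0.3795²/2)·2.1247) / 0.553173 = (0.190791 + 0.299392) / 0.553173 = 0.886130
d₂ = d₁ − σ√T = 0.886130 − 0.553173 = 0.332957
e^{−rT} = 0.863819
N(−d₁) = 0.187774,  N(−d₂) = 0.369583
Put price V = K·e^{−rT}·N(−d₂) − S·N(−d₁) = 58.305190 − 41.501759 = 16.803431
ρ = −K·T·e^{−rT}·N(−d₂) = -123.881037

price = 16.803431
ρ = -123.881037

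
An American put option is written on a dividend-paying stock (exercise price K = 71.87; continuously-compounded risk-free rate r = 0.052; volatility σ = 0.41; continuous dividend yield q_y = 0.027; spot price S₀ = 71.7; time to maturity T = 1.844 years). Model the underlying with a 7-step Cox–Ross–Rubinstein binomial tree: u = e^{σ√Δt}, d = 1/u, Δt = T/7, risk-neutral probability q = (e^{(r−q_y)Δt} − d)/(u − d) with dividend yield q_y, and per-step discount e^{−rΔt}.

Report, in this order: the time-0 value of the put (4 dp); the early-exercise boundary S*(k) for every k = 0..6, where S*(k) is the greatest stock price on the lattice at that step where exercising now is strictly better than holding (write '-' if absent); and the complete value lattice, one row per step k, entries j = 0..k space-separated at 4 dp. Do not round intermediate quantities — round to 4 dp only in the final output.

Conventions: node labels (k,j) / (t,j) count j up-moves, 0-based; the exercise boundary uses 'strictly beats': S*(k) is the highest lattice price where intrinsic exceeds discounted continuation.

price = 14.2693
boundary = - - - 38.1372 30.9000 38.1372 47.0694
tree:
14.2693
19.6338 8.4764
26.1919 12.6174 3.9293
33.7328 18.2317 6.4859 1.0831
40.9700 25.3850 10.4837 2.0455 0.0000
46.8338 33.7328 16.4654 3.8629 0.0000 0.0000
51.5849 40.9700 24.8006 7.2949 0.0000 0.0000 0.0000
55.4343 46.8338 33.7328 13.7763 0.0000 0.0000 0.0000 0.0000

Δt=0.26343, u=1.23421, d=0.81023, q=0.46317, disc=e^(-rΔt)=0.98640
k=7 terminal: V=max(K-S,0) → 55.4343 46.8338 33.7328 13.7763 0.0000 0.0000 0.0000 0.0000
k=6: j=0 S=20.2851 intr=51.5849 cont=50.7508 V=51.5849[EX]; j=1 S=30.9000 intr=40.9700 cont=40.2112 V=40.9700[EX]; j=2 S=47.0694 intr=24.8006 cont=24.1564 V=24.8006[EX]; j=3 S=71.7000 intr=0.1700 cont=7.2949 V=7.2949[hold]; j=4 S=109.2193 intr=0.0000 cont=0.0000 V=0.0000[hold]; j=5 S=166.3719 intr=0.0000 cont=0.0000 V=0.0000[hold]; j=6 S=253.4313 intr=0.0000 cont=0.0000 V=0.0000[hold]  S*(6)=47.0694
k=5: j=0 S=25.0362 intr=46.8338 cont=46.0335 V=46.8338[EX]; j=1 S=38.1372 intr=33.7328 cont=33.0253 V=33.7328[EX]; j=2 S=58.0937 intr=13.7763 cont=16.4654 V=16.4654[hold]; j=3 S=88.4931 intr=0.0000 cont=3.8629 V=3.8629[hold]; j=4 S=134.8000 intr=0.0000 cont=0.0000 V=0.0000[hold]; j=5 S=205.3384 intr=0.0000 cont=0.0000 V=0.0000[hold]  S*(5)=38.1372
k=4: j=0 S=30.9000 intr=40.9700 cont=40.2112 V=40.9700[EX]; j=1 S=47.0694 intr=24.8006 cont=25.3850 V=25.3850[hold]; j=2 S=71.7000 intr=0.1700 cont=10.4837 V=10.4837[hold]; j=3 S=109.2193 intr=0.0000 cont=2.0455 V=2.0455[hold]; j=4 S=166.3719 intr=0.0000 cont=0.0000 V=0.0000[hold]  S*(4)=30.9000
k=3: j=0 S=38.1372 intr=33.7328 cont=33.2923 V=33.7328[EX]; j=1 S=58.0937 intr=13.7763 cont=18.2317 V=18.2317[hold]; j=2 S=88.4931 intr=0.0000 cont=6.4859 V=6.4859[hold]; j=3 S=134.8000 intr=0.0000 cont=1.0831 V=1.0831[hold]  S*(3)=38.1372
k=2: j=0 S=47.0694 intr=24.8006 cont=26.1919 V=26.1919[hold]; j=1 S=71.7000 intr=0.1700 cont=12.6174 V=12.6174[hold]; j=2 S=109.2193 intr=0.0000 cont=3.9293 V=3.9293[hold]  S*(2)=-
k=1: j=0 S=58.0937 intr=13.7763 cont=19.6338 V=19.6338[hold]; j=1 S=88.4931 intr=0.0000 cont=8.4764 V=8.4764[hold]  S*(1)=-
k=0: j=0 S=71.7000 intr=0.1700 cont=14.2693 V=14.2693[hold]  S*(0)=-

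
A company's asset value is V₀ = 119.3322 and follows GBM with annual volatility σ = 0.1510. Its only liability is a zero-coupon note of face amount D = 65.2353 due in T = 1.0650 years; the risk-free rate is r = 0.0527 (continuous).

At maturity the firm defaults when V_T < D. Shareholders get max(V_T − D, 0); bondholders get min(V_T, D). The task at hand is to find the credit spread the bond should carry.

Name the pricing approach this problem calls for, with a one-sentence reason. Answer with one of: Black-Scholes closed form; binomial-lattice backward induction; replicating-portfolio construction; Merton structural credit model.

Key observation: assets follow a GBM and default happens iff V_T < 65.2353; valuing claims on that split (equity as a call, risky debt as the residual) is the structural model's definition.

framework: Merton structural credit model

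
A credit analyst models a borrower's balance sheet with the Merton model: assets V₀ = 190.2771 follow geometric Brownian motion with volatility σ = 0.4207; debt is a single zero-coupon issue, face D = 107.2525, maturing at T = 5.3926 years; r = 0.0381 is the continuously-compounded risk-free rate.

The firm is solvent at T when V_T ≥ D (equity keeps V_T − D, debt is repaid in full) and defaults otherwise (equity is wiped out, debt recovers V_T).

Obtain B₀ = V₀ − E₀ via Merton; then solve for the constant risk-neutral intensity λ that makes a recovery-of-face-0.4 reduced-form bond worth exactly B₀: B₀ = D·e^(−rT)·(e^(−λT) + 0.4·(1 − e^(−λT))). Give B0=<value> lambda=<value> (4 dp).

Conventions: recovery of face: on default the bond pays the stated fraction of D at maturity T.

Work the structural quantities from V₀ = 190.2771 against face 107.2525:
d₁ = [ln(V₀/D) + (r + σ²/2)T] / (σ√T)
   = [ln(190.2771/107.2525) + (0.0381 + 0.5·0.4207²)·5.3926] / (0.4207·√5.3926)
   = [0.573296 + 0.682672] / 0.976948 = 1.285603
d₂ = d₁ − σ√T = 1.285603 − 0.976948 = 0.308655
N(d₁) = 0.900709,  N(d₂) = 0.621208,  e^(−rT) = 0.814274
E₀ = V₀·N(d₁) − D·e^(−rT)·N(d₂)
   = 190.2771·0.900709 − 107.2525·0.814274·0.621208 = 117.132415
B₀ = V₀ − E₀ = 190.2771 − 117.132415 = 73.144685
e^(−λT) = (B₀·e^(rT)/D − 0.4)/(1 − 0.4) = (73.1447·1.228087/107.2525 − 0.4)/0.6 = 0.72923071
λ = −ln(0.72923071)/5.3926 = 0.058555

B0=73.1447 lambda=0.0586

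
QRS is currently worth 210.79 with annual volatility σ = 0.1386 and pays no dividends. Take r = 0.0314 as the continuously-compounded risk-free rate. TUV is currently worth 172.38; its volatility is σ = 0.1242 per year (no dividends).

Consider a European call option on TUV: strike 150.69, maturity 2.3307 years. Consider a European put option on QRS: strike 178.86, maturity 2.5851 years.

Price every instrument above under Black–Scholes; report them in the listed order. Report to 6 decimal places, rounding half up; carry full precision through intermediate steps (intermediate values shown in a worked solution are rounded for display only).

price(TUV call K=150.69) = 34.359186
price(QRS put K=178.86) = 2.831876

[TUV call K=150.69]
σ√T = 0.1242·√2.3307 = 0.189612
d₁ = (ln(S/K) + (r+σ²/2)T) / (σ√T) = (ln(172.38/150.69) + (0.0314+0.1242²/2)·2.3307) / 0.189612 = (0.134477 + 0.091160) / 0.189612 = 1.189995
d₂ = d₁ − σ√T = 1.189995 − 0.189612 = 1.000384
e^{−rT} = 0.929430
N(d₁) = 0.882976,  N(d₂) = 0.841438
price = S·N(d₁) − K·e^{−rT}·N(d₂) = 152.207381 − 117.848196 = 34.359186
[QRS put K=178.86]
σ√T = 0.1386·√2.5851 = 0.222844
d₁ = (ln(S/K) + (r+σ²/2)T) / (σ√T) = (ln(210.79/178.86) + (0.0314+0.1386²/2)·2.5851) / 0.222844 = (0.164259 + 0.106002) / 0.222844 = 1.212778
d₂ = d₁ − σ√T = 1.212778 − 0.222844 = 0.989934
e^{−rT} = 0.922035
N(−d₁) = 0.112607,  N(−d₂) = 0.161103
price = K·e^{−rT}·N(−d₂) − S·N(−d₁) = 26.568366 − 23.736490 = 2.831876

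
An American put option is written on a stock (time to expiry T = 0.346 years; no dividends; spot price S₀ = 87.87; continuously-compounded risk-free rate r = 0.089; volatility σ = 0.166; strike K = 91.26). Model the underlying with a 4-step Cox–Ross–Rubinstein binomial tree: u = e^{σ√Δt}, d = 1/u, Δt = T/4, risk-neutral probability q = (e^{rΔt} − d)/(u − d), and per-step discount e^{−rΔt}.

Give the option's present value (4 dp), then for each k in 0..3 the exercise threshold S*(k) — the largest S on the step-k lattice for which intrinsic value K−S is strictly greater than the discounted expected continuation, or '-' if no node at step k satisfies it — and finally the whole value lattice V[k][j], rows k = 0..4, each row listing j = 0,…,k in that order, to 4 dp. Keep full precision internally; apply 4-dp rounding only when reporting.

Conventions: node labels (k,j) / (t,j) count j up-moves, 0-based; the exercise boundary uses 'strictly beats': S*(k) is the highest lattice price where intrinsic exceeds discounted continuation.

Δt=0.08650  u=1.05003  d=0.95235  q=0.56691  discount=0.99233
step 4 (expiry): payoffs max(K−S,0) = 18.9784 11.5644 3.3900 0.0000 0.0000
step 3: (k=3,j=0): S=75.8981, K−S=15.3619, hold=14.6620 ⇒ V=15.3619 exercise | (k=3,j=1): S=83.6830, K−S=7.5770, hold=6.8771 ⇒ V=7.5770 exercise | (k=3,j=2): S=92.2664, K−S=0.0000, hold=1.4569 ⇒ V=1.4569 continue | (k=3,j=3): S=101.7302, K−S=0.0000, hold=0.0000 ⇒ V=0.0000 continue  boundary S*=83.6830
step 2: (k=2,j=0): S=79.6956, K−S=11.5644, hold=10.8645 ⇒ V=11.5644 exercise | (k=2,j=1): S=87.8700, K−S=3.3900, hold=4.0759 ⇒ V=4.0759 continue | (k=2,j=2): S=96.8829, K−S=0.0000, hold=0.6261 ⇒ V=0.6261 continue  boundary S*=79.6956
step 1: (k=1,j=0): S=83.6830, K−S=7.5770, hold=7.2630 ⇒ V=7.5770 exercise | (k=1,j=1): S=92.2664, K−S=0.0000, hold=2.1039 ⇒ V=2.1039 continue  boundary S*=83.6830
step 0: (k=0,j=0): S=87.8700, K−S=3.3900, hold=4.4399 ⇒ V=4.4399 continue  boundary S*=-

price = 4.4399
boundary = - 83.6830 79.6956 83.6830
tree:
4.4399
7.5770 2.1039
11.5644 4.0759 0.6261
15.3619 7.5770 1.4569 0.0000
18.9784 11.5644 3.3900 0.0000 0.0000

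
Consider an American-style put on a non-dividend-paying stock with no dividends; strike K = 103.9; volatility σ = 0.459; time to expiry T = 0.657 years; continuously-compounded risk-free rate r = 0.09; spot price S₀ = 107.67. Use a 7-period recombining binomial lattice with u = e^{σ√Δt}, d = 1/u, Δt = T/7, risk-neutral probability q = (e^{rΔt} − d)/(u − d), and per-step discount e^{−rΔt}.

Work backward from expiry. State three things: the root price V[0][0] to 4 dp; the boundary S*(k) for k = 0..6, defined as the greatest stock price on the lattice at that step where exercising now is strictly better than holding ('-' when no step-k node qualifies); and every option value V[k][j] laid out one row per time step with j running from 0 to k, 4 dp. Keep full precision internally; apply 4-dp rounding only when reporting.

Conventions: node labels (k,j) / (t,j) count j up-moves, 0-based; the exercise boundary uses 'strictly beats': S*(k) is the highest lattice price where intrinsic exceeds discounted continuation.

Δt=0.09386  u=1.15099  d=0.86882  q=0.49497  discount=0.99159
step 7 (expiry): payoffs max(K−S,0) = 63.6652 50.5981 33.2872 10.3542 0.0000 0.0000 0.0000 0.0000
step 6: (k=6,j=0): S=46.3097, K−S=57.5903, hold=56.7163 ⇒ V=57.5903 exercise | (k=6,j=1): S=61.3498, K−S=42.5502, hold=41.6762 ⇒ V=42.5502 exercise | (k=6,j=2): S=81.2744, K−S=22.6256, hold=21.7516 ⇒ V=22.6256 exercise | (k=6,j=3): S=107.6700, K−S=0.0000, hold=5.1852 ⇒ V=5.1852 continue | (k=6,j=4): S=142.6381, K−S=0.0000, hold=0.0000 ⇒ V=0.0000 continue | (k=6,j=5): S=188.9628, K−S=0.0000, hold=0.0000 ⇒ V=0.0000 continue | (k=6,j=6): S=250.3324, K−S=0.0000, hold=0.0000 ⇒ V=0.0000 continue  boundary S*=81.2744
step 5: (k=5,j=0): S=53.3019, K−S=50.5981, hold=49.7241 ⇒ V=50.5981 exercise | (k=5,j=1): S=70.6128, K−S=33.2872, hold=32.4132 ⇒ V=33.2872 exercise | (k=5,j=2): S=93.5458, K−S=10.3542, hold=13.8755 ⇒ V=13.8755 continue | (k=5,j=3): S=123.9268, K−S=0.0000, hold=2.5967 ⇒ V=2.5967 continue | (k=5,j=4): S=164.1746, K−S=0.0000, hold=0.0000 ⇒ V=0.0000 continue | (k=5,j=5): S=217.4937, K−S=0.0000, hold=0.0000 ⇒ V=0.0000 continue  boundary S*=70.6128
step 4: (k=4,j=0): S=61.3498, K−S=42.5502, hold=41.6762 ⇒ V=42.5502 exercise | (k=4,j=1): S=81.2744, K−S=22.6256, hold=23.4799 ⇒ V=23.4799 continue | (k=4,j=2): S=107.6700, K−S=0.0000, hold=8.2231 ⇒ V=8.2231 continue | (k=4,j=3): S=142.6381, K−S=0.0000, hold=1.3004 ⇒ V=1.3004 continue | (k=4,j=4): S=188.9628, K−S=0.0000, hold=0.0000 ⇒ V=0.0000 continue  boundary S*=61.3498
step 3: (k=3,j=0): S=70.6128, K−S=33.2872, hold=32.8325 ⇒ V=33.2872 exercise | (k=3,j=1): S=93.5458, K−S=10.3542, hold=15.7943 ⇒ V=15.7943 continue | (k=3,j=2): S=123.9268, K−S=0.0000, hold=4.7562 ⇒ V=4.7562 continue | (k=3,j=3): S=164.1746, K−S=0.0000, hold=0.6512 ⇒ V=0.6512 continue  boundary S*=70.6128
step 2: (k=2,j=0): S=81.2744, K−S=22.6256, hold=24.4216 ⇒ V=24.4216 continue | (k=2,j=1): S=107.6700, K−S=0.0000, hold=10.2439 ⇒ V=10.2439 continue | (k=2,j=2): S=142.6381, K−S=0.0000, hold=2.7015 ⇒ V=2.7015 continue  boundary S*=-
step 1: (k=1,j=0): S=93.5458, K−S=10.3542, hold=17.2578 ⇒ V=17.2578 continue | (k=1,j=1): S=123.9268, K−S=0.0000, hold=6.4559 ⇒ V=6.4559 continue  boundary S*=-
step 0: (k=0,j=0): S=107.6700, K−S=0.0000, hold=11.8110 ⇒ V=11.8110 continue  boundary S*=-

price = 11.8110
boundary = - - - 70.6128 61.3498 70.6128 81.2744
tree:
11.8110
17.2578 6.4559
24.4216 10.2439 2.7015
33.2872 15.7943 4.7562 0.6512
42.5502 23.4799 8.2231 1.3004 0.0000
50.5981 33.2872 13.8755 2.5967 0.0000 0.0000
57.5903 42.5502 22.6256 5.1852 0.0000 0.0000 0.0000
63.6652 50.5981 33.2872 10.3542 0.0000 0.0000 0.0000 0.0000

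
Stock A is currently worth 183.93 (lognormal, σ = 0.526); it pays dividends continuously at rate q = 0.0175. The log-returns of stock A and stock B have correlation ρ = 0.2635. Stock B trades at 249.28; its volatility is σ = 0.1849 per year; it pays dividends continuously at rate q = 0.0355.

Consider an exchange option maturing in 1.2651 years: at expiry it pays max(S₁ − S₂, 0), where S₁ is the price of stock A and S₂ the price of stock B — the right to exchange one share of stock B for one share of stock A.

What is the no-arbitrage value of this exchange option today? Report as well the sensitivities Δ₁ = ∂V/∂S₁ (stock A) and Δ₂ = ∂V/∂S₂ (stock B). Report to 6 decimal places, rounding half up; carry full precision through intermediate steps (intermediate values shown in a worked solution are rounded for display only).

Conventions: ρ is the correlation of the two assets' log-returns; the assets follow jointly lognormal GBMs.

exchange price = 23.322808
Δ1 = 0.409916
Δ2 = -0.208894

σ_eff = √(σ₁² + σ₂² − 2ρσ₁σ₂) = √(0.526² + 0.1849² − 2·0.2635·0.526·0.1849) = 0.509519
d₁ = (ln(S₁/S₂) + (q₂ − q₁ + σ_eff²/2)T) / (σ_eff√T) = (ln(183.93/249.28) + (0.0355 − 0.0175 + 0.129805)·1.2651) / 0.573090 = -0.204216
d₂ = d₁ − σ_eff√T = -0.204216 − 0.573090 = -0.777305
N(d₁) = 0.419093,  N(d₂) = 0.218489
V = S₁·e^{−q₁T}·N(d₁) − S₂·e^{−q₂T}·N(d₂) = 75.395869 − 52.073061 = 23.322808
Key observation: no risk-free rate is needed — with the second asset as numeraire the exchange option is a call on the ratio S₁/S₂, and r cancels out of the value.
Δ₁ = e^{−q₁T}·N(d₁) = 0.409916;  Δ₂ = −e^{−q₂T}·N(d₂) = -0.208894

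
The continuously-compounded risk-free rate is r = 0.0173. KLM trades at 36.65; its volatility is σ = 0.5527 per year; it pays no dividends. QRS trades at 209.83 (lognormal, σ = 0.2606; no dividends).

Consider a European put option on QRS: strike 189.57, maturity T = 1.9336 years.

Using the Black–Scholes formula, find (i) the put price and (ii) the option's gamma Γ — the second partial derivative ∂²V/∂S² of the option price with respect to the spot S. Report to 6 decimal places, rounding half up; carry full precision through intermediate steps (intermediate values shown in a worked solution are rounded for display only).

σ√T = 0.2606·√1.9336 = 0.362375
d₁ = (ln(S/K) + (r+σ²/2)T) / (σ√T) = (ln(209.83/189.57) + (0.0173+0.2606²/2)·1.9336) / 0.362375 = (0.101539 + 0.099109) / 0.362375 = 0.553704
d₂ = d₁ − σ√T = 0.553704 − 0.362375 = 0.191329
e^{−rT} = 0.967102
N(−d₁) = 0.289891,  N(−d₂) = 0.424134
Put price V = K·e^{−rT}·N(−d₂) − S·N(−d₁) = 77.757935 − 60.827765 = 16.930170
φ(d₁) = (1/√(2π))·e^{−d₁²/2} = 0.342244
Γ = φ(d₁) / (S·σ·√T) = 0.004501

price = 16.930170
Γ = 0.004501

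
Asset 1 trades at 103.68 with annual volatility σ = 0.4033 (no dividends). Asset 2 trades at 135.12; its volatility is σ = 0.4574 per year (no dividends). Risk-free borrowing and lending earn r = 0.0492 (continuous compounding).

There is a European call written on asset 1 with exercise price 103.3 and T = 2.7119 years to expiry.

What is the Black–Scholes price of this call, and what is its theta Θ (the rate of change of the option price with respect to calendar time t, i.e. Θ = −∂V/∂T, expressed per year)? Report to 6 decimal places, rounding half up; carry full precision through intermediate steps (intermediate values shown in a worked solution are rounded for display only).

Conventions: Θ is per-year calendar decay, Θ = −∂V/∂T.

price = 32.403228
Θ = -6.382660

σ√T = 0.4033·√2.7119 = 0.664148
d₁ = (ln(S/K) + (r+σ²/2)T) / (σ√T) = (ln(103.68/103.3) + (0.0492+0.4033²/2)·2.7119) / 0.664148 = (0.003672 + 0.353972) / 0.664148 = 0.538500
d₂ = d₁ − σ√T = 0.538500 − 0.664148 = -0.125648
e^{−rT} = 0.875093
N(d₁) = 0.704884,  N(d₂) = 0.450005
Call price V = S·N(d₁) − K·e^{−rT}·N(d₂) = 73.082376 − 40.679148 = 32.403228
φ(d₁) = (1/√(2π))·e^{−d₁²/2} = 0.345097
Θ = −S·φ(d₁)·σ/(2√T) − r·K·e^{−rT}·N(d₂) = −4.381246 − 2.001414 = -6.382660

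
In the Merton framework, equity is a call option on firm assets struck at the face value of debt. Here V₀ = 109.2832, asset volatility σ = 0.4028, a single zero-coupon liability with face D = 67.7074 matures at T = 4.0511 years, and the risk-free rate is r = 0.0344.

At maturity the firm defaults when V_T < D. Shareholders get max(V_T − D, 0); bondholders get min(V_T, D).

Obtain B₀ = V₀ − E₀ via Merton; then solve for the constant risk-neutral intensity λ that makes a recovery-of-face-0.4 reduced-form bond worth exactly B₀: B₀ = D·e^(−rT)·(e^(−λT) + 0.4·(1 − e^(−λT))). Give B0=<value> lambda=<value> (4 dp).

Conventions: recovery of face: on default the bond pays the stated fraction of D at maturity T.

B0=50.9370 lambda=0.0630

Apply the equity-as-call identities (strike 67.7074, horizon 4.0511 years):
d₁ = [ln(V₀/D) + (r + σ²/2)T] / (σ√T)
   = [ln(109.2832/67.7074) + (0.0344 + 0.5·0.4028²)·4.0511] / (0.4028·√4.0511)
   = [0.478747 + 0.467999] / 0.810729 = 1.167771
d₂ = d₁ − σ√T = 1.167771 − 0.810729 = 0.357041
N(d₁) = 0.878550,  N(d₂) = 0.639470,  e^(−rT) = 0.869917
E₀ = V₀·N(d₁) − D·e^(−rT)·N(d₂)
   = 109.2832·0.878550 − 67.7074·0.869917·0.639470 = 58.346169
B₀ = V₀ − E₀ = 109.2832 − 58.346169 = 50.937031
e^(−λT) = (B₀·e^(rT)/D − 0.4)/(1 − 0.4) = (50.9370·1.149535/67.7074 − 0.4)/0.6 = 0.77467956
λ = −ln(0.77467956)/4.0511 = 0.063021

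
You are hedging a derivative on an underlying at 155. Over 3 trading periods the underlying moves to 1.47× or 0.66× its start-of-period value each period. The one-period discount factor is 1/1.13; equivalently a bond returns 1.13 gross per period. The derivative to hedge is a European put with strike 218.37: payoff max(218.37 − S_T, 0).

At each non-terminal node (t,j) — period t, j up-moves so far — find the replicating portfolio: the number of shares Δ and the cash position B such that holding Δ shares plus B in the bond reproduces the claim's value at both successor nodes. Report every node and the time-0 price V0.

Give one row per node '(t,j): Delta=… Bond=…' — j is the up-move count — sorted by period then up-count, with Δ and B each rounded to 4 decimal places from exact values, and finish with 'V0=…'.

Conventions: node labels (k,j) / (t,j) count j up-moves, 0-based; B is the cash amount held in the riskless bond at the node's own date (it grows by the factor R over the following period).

(0,0): Delta=-0.4221 Bond=99.6468
(1,0): Delta=-0.9833 Bond=170.0197
(1,1): Delta=-0.2398 Bond=71.0638
(2,0): Delta=-1.0000 Bond=193.2478
(2,1): Delta=-0.9779 Bond=191.3080
(2,2): Delta=0.0000 Bond=0.0000
V0=34.2289

The replicating-portfolio and risk-neutral prices coincide; use p* = (1.13−0.66)/(1.47−0.66) = 0.5802 for the latter.
Terminal payoffs: V(3,0)=173.8081, V(3,1)=119.1185, V(3,2)=0.0000, V(3,3)=0.0000
Node (2,0) S=67.5180: V=(p*·119.1185+(1−p*)·173.8081)/1.13=125.7298; Δ=(119.1185−173.8081)/(99.2515−44.5619)=-1.0000; B=V−Δ·S=193.2478
Node (2,1) S=150.3810: V=(p*·0.0000+(1−p*)·119.1185)/1.13=44.2481; Δ=(0.0000−119.1185)/(221.0601−99.2515)=-0.9779; B=V−Δ·S=191.3080
Node (2,2) S=334.9395: V=(p*·0.0000+(1−p*)·0.0000)/1.13=0.0000; Δ=(0.0000−0.0000)/(492.3611−221.0601)=0.0000; B=V−Δ·S=0.0000
Node (1,0) S=102.3000: V=(p*·44.2481+(1−p*)·125.7298)/1.13=69.4250; Δ=(44.2481−125.7298)/(150.3810−67.5180)=-0.9833; B=V−Δ·S=170.0197
Node (1,1) S=227.8500: V=(p*·0.0000+(1−p*)·44.2481)/1.13=16.4365; Δ=(0.0000−44.2481)/(334.9395−150.3810)=-0.2398; B=V−Δ·S=71.0638
Node (0,0) S=155.0000: V=(p*·16.4365+(1−p*)·69.4250)/1.13=34.2289; Δ=(16.4365−69.4250)/(227.8500−102.3000)=-0.4221; B=V−Δ·S=99.6468
As a check, the time-0 holding Δ(0,0)·S0 + B(0,0) comes to 34.2289 — exactly V0.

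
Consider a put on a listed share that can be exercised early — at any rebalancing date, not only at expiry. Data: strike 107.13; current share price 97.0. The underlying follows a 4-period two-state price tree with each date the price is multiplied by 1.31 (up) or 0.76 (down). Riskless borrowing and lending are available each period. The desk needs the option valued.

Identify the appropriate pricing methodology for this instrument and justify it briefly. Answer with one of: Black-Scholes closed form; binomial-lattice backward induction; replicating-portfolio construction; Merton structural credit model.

Key observation: early exercise of the strike-107.13 put must be checked at each of the 4 dates (spot 97), which forces a node-by-node comparison of intrinsic and continuation value backward from expiry.

framework: binomial-lattice backward induction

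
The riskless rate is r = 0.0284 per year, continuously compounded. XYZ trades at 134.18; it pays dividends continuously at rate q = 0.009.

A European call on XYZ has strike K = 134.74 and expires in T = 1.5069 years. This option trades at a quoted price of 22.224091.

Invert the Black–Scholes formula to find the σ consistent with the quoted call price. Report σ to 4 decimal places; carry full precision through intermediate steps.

At σ = 0.3230 the Black–Scholes value reproduces the quote:
σ√T = 0.323·√1.5069 = 0.396501
d₁ = (ln(S/K) + (r−q+σ²/2)T) / (σ√T) = (ln(134.18/134.74) + (0.0284−0.009+0.323²/2)·1.5069) / 0.396501 = (-0.004165 + 0.107841) / 0.396501 = 0.261476
d₂ = d₁ − σ√T = 0.261476 − 0.396501 = -0.135025
e^{−rT} = 0.958107
e^{−qT} = 0.986529
N(d₁) = 0.603137,  N(d₂) = 0.446296
V = S·e^{−qT}·N(d₁) − K·e^{−rT}·N(d₂) = 79.838818 − 57.614727 = 22.224091 (equal to the quote); since ∂V/∂σ > 0 for all σ, the implied volatility is unique

sigma = 0.3230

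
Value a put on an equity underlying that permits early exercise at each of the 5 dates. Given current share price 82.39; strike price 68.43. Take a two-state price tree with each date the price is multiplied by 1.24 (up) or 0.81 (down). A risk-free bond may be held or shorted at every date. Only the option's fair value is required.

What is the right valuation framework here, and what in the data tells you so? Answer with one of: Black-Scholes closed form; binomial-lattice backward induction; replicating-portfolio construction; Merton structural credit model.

framework: binomial-lattice backward induction

Key observation: early exercise of the strike-68.43 put must be checked at each of the 5 dates (spot 82.39), which forces a node-by-node comparison of intrinsic and continuation value backward from expiry.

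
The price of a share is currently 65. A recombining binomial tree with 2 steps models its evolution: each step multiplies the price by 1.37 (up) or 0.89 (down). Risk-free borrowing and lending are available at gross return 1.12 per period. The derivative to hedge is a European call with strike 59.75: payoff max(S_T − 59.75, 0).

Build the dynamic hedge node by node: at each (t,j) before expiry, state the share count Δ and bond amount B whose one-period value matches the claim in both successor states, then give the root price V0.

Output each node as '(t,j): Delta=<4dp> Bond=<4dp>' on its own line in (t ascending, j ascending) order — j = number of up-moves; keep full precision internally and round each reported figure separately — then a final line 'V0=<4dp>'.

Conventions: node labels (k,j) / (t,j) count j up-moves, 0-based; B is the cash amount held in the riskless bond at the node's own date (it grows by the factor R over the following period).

The replicating-portfolio and risk-neutral prices coincide; use p* = (1.12−0.89)/(1.37−0.89) = 0.4792 for the latter.
Expiry values: V(2,0)=0.0000, V(2,1)=19.5045, V(2,2)=62.2485
  t=1,j=0: stock 57.8500 → up 79.2545 (V=19.5045), down 51.4865 (V=0.0000). Price 8.3446; hedge Δ=0.7024, bond B=-32.2898.
  t=1,j=1: stock 89.0500 → up 121.9985 (V=62.2485), down 79.2545 (V=19.5045). Price 35.7018; hedge Δ=1.0000, bond B=-53.3482.
  t=0,j=0: stock 65.0000 → up 89.0500 (V=35.7018), down 57.8500 (V=8.3446). Price 19.1547; hedge Δ=0.8768, bond B=-37.8396.
Check: Δ(0,0)·S0 + B(0,0) = 19.1547 = V0.

(0,0): Delta=0.8768 Bond=-37.8396
(1,0): Delta=0.7024 Bond=-32.2898
(1,1): Delta=1.0000 Bond=-53.3482
V0=19.1547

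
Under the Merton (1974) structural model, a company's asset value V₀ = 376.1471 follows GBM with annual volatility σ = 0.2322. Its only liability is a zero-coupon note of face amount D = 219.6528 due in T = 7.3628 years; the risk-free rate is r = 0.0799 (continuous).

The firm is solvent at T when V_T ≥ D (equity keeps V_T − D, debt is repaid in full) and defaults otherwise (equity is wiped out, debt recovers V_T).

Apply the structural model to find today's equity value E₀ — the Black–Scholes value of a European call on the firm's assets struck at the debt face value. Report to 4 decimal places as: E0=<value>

E0=256.0933

Apply the equity-as-call identities (strike 219.6528, horizon 7.3628 years):
d₁ = [ln(V₀/D) + (r + σ²/2)T] / (σ√T)
   = [ln(376.1471/219.6528) + (0.0799 + 0.5·0.2322²)·7.3628] / (0.2322·√7.3628)
   = [0.537932 + 0.786777] / 0.630063 = 2.102504
d₂ = d₁ − σ√T = 2.102504 − 0.630063 = 1.472442
N(d₁) = 0.982245,  N(d₂) = 0.929549,  e^(−rT) = 0.555277
E₀ = V₀·N(d₁) − D·e^(−rT)·N(d₂)
   = 376.1471·0.982245 − 219.6528·0.555277·0.929549 = 256.093328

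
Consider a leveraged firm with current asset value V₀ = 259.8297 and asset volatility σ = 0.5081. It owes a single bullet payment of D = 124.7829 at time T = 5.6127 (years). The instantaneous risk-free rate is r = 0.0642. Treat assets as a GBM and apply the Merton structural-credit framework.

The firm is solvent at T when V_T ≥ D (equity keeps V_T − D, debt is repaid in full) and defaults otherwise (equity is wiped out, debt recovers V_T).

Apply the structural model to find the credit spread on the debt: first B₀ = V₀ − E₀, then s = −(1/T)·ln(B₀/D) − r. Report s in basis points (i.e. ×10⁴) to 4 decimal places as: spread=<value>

spread=362.4775

Equity is a call on the firm's assets struck at D = 124.7829:
d₁ = [ln(V₀/D) + (r + σ²/2)T] / (σ√T)
   = [ln(259.8297/124.7829) + (0.0642 + 0.5·0.5081²)·5.6127] / (0.5081·√5.6127)
   = [0.733451 + 1.084838] / 1.203747 = 1.510525
d₂ = d₁ − σ√T = 1.510525 − 1.203747 = 0.306778
N(d₁) = 0.934545,  N(d₂) = 0.620494,  e^(−rT) = 0.697442
E₀ = V₀·N(d₁) − D·e^(−rT)·N(d₂)
   = 259.8297·0.934545 − 124.7829·0.697442·0.620494 = 188.821714
B₀ = V₀ − E₀ = 259.8297 − 188.821714 = 71.007986
spread = −(1/T)·ln(B₀/D) − r = −(1/5.6127)·ln(71.007986/124.7829) − 0.0642 = 0.03624775
in basis points: 0.03624775 × 10⁴ = 362.4775 bp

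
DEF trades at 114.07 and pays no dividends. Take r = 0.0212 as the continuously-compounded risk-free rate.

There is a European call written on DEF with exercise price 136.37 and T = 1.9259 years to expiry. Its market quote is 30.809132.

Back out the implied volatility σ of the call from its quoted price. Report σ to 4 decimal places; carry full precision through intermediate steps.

At σ = 0.5866 the Black–Scholes value reproduces the quote:
σ√T = 0.5866·√1.9259 = 0.814065
d₁ = (ln(S/K) + (r+σ²/2)T) / (σ√T) = (ln(114.07/136.37) + (0.0212+0.5866²/2)·1.9259) / 0.814065 = (-0.178559 + 0.372180) / 0.814065 = 0.237844
d₂ = d₁ − σ√T = 0.237844 − 0.814065 = -0.576221
e^{−rT} = 0.959993
N(d₁) = 0.593999,  N(d₂) = 0.282233
V = S·N(d₁) − K·e^{−rT}·N(d₂) = 67.757453 − 36.948321 = 30.809132 (matching the quote); vega is positive throughout, so no other σ reproduces this price

sigma = 0.5866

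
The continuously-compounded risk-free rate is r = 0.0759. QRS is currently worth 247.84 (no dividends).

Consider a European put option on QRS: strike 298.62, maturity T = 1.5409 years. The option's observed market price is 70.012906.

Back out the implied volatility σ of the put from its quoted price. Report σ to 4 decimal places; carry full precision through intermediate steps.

At σ = 0.4847 the Black–Scholes value reproduces the quote:
σ√T = 0.4847·√1.5409 = 0.601673
d₁ = (ln(S/K) + (r+σ²/2)T) / (σ√T) = (ln(247.84/298.62) + (0.0759+0.4847²/2)·1.5409) / 0.601673 = (-0.186388 + 0.297959) / 0.601673 = 0.185434
d₂ = d₁ − σ√T = 0.185434 − 0.601673 = -0.416238
e^{−rT} = 0.889626
N(−d₁) = 0.426444,  N(−d₂) = 0.661382
V = K·e^{−rT}·N(−d₂) − S·N(−d₁) = 175.702829 − 105.689923 = 70.012906 (equal to the quote); since ∂V/∂σ > 0 for all σ, the implied volatility is unique

sigma = 0.4847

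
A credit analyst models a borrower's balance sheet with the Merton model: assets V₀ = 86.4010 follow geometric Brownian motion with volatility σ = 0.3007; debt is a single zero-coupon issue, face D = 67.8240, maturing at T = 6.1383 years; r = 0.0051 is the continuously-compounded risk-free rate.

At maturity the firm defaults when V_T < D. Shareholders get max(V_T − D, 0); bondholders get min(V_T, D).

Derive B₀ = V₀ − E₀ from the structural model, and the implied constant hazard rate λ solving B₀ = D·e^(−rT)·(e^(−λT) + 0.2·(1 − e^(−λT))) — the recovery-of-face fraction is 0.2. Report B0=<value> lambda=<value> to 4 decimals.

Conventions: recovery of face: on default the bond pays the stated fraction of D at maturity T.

B0=52.5776 lambda=0.0469

With assets at 86.4010 and a single debt payment of 67.8240 at 6.1383 years:
d₁ = [ln(V₀/D) + (r + σ²/2)T] / (σ√T)
   = [ln(86.4010/67.8240) + (0.0051 + 0.5·0.3007²)·6.1383] / (0.3007·√6.1383)
   = [0.242083 + 0.308819] / 0.745002 = 0.739464
d₂ = d₁ − σ√T = 0.739464 − 0.745002 = -0.005538
N(d₁) = 0.770187,  N(d₂) = 0.497791,  e^(−rT) = 0.969180
E₀ = V₀·N(d₁) − D·e^(−rT)·N(d₂)
   = 86.4010·0.770187 − 67.8240·0.969180·0.497791 = 33.823368
B₀ = V₀ − E₀ = 86.4010 − 33.823368 = 52.577632
e^(−λT) = (B₀·e^(rT)/D − 0.2)/(1 − 0.2) = (52.5776·1.031800/67.8240 − 0.2)/0.8 = 0.74982296
λ = −ln(0.74982296)/6.1383 = 0.046905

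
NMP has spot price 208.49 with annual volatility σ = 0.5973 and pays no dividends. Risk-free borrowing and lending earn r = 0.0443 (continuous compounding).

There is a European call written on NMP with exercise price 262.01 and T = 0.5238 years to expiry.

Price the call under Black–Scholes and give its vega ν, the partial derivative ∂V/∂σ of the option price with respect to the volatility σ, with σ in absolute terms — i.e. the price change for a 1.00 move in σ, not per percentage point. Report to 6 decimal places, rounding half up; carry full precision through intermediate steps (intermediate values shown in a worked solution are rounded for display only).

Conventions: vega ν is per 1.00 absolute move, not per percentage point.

σ√T = 0.5973·√0.5238 = 0.432290
d₁ = (ln(S/K) + (r+σ²/2)T) / (σ√T) = (ln(208.49/262.01) + (0.0443+0.5973²/2)·0.5238) / 0.432290 = (-0.228492 + 0.116642) / 0.432290 = -0.258738
d₂ = d₁ − σ√T = -0.258738 − 0.432290 = -0.691028
e^{−rT} = 0.977063
N(d₁) = 0.397919,  N(d₂) = 0.244774
Call price V = S·N(d₁) − K·e^{−rT}·N(d₂) = 82.962064 − 62.662181 = 20.299883
φ(d₁) = (1/√(2π))·e^{−d₁²/2} = 0.385810
ν = S·φ(d₁)·√T = 58.215822

price = 20.299883
ν = 58.215822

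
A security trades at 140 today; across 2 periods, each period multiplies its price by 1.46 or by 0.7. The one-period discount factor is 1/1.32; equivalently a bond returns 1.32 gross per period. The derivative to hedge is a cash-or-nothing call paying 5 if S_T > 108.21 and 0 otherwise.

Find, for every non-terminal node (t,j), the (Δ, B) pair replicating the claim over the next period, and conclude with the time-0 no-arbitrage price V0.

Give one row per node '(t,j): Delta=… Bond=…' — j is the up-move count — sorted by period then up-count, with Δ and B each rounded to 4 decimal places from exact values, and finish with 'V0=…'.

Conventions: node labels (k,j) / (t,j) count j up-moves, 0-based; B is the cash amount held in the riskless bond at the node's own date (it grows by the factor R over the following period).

(0,0): Delta=0.0066 Bond=1.8541
(1,0): Delta=0.0671 Bond=-3.4888
(1,1): Delta=0.0000 Bond=3.7879
V0=2.7722

No-arbitrage ⇒ martingale measure with p* = (R−d)/(u−d) = 0.8158.
Expiry values: V(2,0)=0.0000, V(2,1)=5.0000, V(2,2)=5.0000
(1,0): S=98.0000. Δ = (V_up−V_dn)/(S_up−S_dn) = (5.0000−0.0000)/(143.0800−68.6000) = 0.0671. V = [p*·5.0000 + (1−p*)·0.0000]/1.32 = 3.0901. B = V − Δ·S = -3.4888.
(1,1): S=204.4000. Δ = (V_up−V_dn)/(S_up−S_dn) = (5.0000−5.0000)/(298.4240−143.0800) = 0.0000. V = [p*·5.0000 + (1−p*)·5.0000]/1.32 = 3.7879. B = V − Δ·S = 3.7879.
(0,0): S=140.0000. Δ = (V_up−V_dn)/(S_up−S_dn) = (3.7879−3.0901)/(204.4000−98.0000) = 0.0066. V = [p*·3.7879 + (1−p*)·3.0901]/1.32 = 2.7722. B = V − Δ·S = 1.8541.
Check: Δ(0,0)·S0 + B(0,0) = 2.7722 = V0.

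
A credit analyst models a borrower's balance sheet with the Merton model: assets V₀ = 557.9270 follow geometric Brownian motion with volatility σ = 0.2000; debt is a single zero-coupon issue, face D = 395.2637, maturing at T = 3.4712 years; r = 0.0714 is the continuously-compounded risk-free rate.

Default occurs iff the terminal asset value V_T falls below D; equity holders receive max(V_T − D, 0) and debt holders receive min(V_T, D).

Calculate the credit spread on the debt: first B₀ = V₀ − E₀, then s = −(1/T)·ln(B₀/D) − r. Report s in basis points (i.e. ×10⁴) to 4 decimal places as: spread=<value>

Work the structural quantities from V₀ = 557.9270 against face 395.2637:
d₁ = [ln(V₀/D) + (r + σ²/2)T] / (σ√T)
   = [ln(557.9270/395.2637) + (0.0714 + 0.5·0.2000²)·3.4712] / (0.2000·√3.4712)
   = [0.344675 + 0.317268] / 0.372623 = 1.776440
d₂ = d₁ − σ√T = 1.776440 − 0.372623 = 1.403817
N(d₁) = 0.962170,  N(d₂) = 0.919813,  e^(−rT) = 0.780482
E₀ = V₀·N(d₁) − D·e^(−rT)·N(d₂)
   = 557.9270·0.962170 − 395.2637·0.780482·0.919813 = 253.061614
B₀ = V₀ − E₀ = 557.9270 − 253.061614 = 304.865386
spread = −(1/T)·ln(B₀/D) − r = −(1/3.4712)·ln(304.865386/395.2637) − 0.0714 = 0.00341067
in basis points: 0.00341067 × 10⁴ = 34.1067 bp

spread=34.1067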